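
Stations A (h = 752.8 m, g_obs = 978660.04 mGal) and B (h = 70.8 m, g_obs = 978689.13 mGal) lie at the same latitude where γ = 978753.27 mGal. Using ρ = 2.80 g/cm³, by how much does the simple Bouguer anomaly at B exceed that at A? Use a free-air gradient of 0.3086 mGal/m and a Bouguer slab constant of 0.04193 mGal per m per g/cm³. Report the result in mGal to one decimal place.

Δg_SB(A) = 978660.04 − 978753.27 + 0.3086×752.8 − 0.04193×2.80×752.8 = 50.70 mGal
Δg_SB(B) = 978689.13 − 978753.27 + 0.3086×70.8 − 0.04193×2.80×70.8 = -50.60 mGal
Difference = -50.60 − (50.70) = -101.30 mGal

-101.3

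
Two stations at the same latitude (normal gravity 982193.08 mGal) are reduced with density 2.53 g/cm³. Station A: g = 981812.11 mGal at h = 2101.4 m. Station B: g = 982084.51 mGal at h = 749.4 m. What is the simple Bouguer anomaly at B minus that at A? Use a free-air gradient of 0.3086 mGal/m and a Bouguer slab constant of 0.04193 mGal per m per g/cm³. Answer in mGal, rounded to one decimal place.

Δg_SB(A) = 981812.11 − 982193.08 + 0.3086×2101.4 − 0.04193×2.53×2101.4 = 44.60 mGal
Δg_SB(B) = 982084.51 − 982193.08 + 0.3086×749.4 − 0.04193×2.53×749.4 = 43.20 mGal
Difference = 43.20 − (44.60) = -1.40 mGal

-1.4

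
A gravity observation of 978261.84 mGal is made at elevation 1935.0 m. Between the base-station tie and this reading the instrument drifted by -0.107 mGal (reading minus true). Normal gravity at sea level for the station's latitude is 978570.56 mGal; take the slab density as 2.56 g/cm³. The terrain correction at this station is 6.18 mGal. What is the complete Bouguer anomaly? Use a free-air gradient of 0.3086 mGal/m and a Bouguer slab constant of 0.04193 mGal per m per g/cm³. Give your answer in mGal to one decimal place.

87.0

Drift-corrected reading = 978261.84 − (-0.107) = 978261.947 mGal
Free-air correction = 0.3086 × 1935.0 = 597.14 mGal
Free-air anomaly = 978261.947 − 978570.56 + (597.14) = 288.527 mGal
Bouguer slab correction = 0.04193 × 2.56 × 1935.0 = 207.70 mGal
Simple Bouguer anomaly = 288.527 − (207.70) = 80.827 mGal
Complete Bouguer anomaly = 80.827 + 6.18 = 87.007 mGal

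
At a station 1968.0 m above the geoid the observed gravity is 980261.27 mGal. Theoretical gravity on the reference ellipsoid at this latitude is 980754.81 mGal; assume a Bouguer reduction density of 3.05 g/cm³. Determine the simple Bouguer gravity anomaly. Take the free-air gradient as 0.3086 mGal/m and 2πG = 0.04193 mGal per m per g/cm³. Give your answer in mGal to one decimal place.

Free-air correction = 0.3086 × 1968.0 = 607.32 mGal
Free-air anomaly = 980261.27 − 980754.81 + (607.32) = 113.78 mGal
Bouguer slab correction = 0.04193 × 3.05 × 1968.0 = 251.68 mGal
Simple Bouguer anomaly = 113.78 − (251.68) = -137.90 mGal

-137.9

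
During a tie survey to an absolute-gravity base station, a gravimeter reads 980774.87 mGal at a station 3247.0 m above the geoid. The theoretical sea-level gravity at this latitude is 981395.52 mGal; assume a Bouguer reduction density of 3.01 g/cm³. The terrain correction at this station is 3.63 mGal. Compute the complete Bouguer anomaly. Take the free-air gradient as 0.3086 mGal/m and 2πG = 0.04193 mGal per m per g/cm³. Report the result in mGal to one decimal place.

Free-air correction = 0.3086 × 3247.0 = 1002.02 mGal
Free-air anomaly = 980774.87 − 981395.52 + (1002.02) = 381.37 mGal
Bouguer slab correction = 0.04193 × 3.01 × 3247.0 = 409.80 mGal
Simple Bouguer anomaly = 381.37 − (409.80) = -28.43 mGal
Complete Bouguer anomaly = -28.43 + 3.63 = -24.80 mGal

-24.8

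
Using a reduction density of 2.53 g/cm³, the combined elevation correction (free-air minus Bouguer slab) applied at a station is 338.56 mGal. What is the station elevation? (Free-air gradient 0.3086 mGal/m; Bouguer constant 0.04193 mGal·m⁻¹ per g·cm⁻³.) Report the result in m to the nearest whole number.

1672

Combined gradient = 0.3086 − 0.04193 × 2.53 = 0.2025171 mGal/m
h = 338.56 / 0.2025171 = 1671.76 m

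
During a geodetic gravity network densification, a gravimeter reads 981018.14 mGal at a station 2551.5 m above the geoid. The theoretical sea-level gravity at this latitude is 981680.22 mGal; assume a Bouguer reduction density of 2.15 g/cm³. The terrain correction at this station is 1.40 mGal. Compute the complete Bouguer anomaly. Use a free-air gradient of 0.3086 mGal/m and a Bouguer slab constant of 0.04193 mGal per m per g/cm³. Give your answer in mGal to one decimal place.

Free-air correction = 0.3086 × 2551.5 = 787.39 mGal
Free-air anomaly = 981018.14 − 981680.22 + (787.39) = 125.31 mGal
Bouguer slab correction = 0.04193 × 2.15 × 2551.5 = 230.02 mGal
Simple Bouguer anomaly = 125.31 − (230.02) = -104.71 mGal
Complete Bouguer anomaly = -104.71 + 1.40 = -103.31 mGal

-103.3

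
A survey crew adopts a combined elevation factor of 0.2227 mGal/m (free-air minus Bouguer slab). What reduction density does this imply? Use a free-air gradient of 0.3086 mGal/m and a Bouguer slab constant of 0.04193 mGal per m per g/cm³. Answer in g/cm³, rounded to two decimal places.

2.05

0.2227 = 0.3086 − 0.04193 × ρ
ρ = (0.3086 − 0.2227) / 0.04193 = 2.05 g/cm³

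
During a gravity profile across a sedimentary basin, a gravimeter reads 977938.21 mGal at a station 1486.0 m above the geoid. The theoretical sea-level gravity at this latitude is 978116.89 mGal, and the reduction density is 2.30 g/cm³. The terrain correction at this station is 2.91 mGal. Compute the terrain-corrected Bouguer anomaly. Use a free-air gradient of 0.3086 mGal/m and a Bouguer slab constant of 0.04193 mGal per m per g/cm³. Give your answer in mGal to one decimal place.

Free-air correction = 0.3086 × 1486.0 = 458.58 mGal
Free-air anomaly = 977938.21 − 978116.89 + (458.58) = 279.90 mGal
Bouguer slab correction = 0.04193 × 2.30 × 1486.0 = 143.31 mGal
Simple Bouguer anomaly = 279.90 − (143.31) = 136.59 mGal
Complete Bouguer anomaly = 136.59 + 2.91 = 139.50 mGal

139.5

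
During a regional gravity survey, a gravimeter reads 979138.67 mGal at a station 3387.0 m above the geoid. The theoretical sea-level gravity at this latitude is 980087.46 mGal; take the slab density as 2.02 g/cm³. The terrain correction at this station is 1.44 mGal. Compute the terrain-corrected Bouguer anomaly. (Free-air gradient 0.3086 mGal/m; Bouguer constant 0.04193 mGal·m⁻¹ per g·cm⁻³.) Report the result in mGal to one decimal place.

Free-air correction = 0.3086 × 3387.0 = 1045.23 mGal
Free-air anomaly = 979138.67 − 980087.46 + (1045.23) = 96.44 mGal
Bouguer slab correction = 0.04193 × 2.02 × 3387.0 = 286.87 mGal
Simple Bouguer anomaly = 96.44 − (286.87) = -190.43 mGal
Complete Bouguer anomaly = -190.43 + 1.44 = -188.99 mGal

-189.0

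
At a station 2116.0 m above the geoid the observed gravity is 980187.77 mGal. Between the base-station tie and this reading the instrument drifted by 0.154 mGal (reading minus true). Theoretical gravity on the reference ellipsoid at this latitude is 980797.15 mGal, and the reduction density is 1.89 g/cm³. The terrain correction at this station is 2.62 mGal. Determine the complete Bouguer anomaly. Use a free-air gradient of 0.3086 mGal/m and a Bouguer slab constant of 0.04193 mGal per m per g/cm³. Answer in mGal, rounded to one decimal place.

-121.6

Drift-corrected reading = 980187.77 − (0.154) = 980187.616 mGal
Free-air correction = 0.3086 × 2116.0 = 653.00 mGal
Free-air anomaly = 980187.616 − 980797.15 + (653.00) = 43.466 mGal
Bouguer slab correction = 0.04193 × 1.89 × 2116.0 = 167.69 mGal
Simple Bouguer anomaly = 43.466 − (167.69) = -124.224 mGal
Complete Bouguer anomaly = -124.224 + 2.62 = -121.604 mGal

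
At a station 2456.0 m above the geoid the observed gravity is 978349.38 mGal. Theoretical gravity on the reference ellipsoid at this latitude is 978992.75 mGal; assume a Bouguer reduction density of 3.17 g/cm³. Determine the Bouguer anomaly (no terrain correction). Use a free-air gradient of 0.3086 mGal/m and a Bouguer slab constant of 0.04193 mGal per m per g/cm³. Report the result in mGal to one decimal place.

-211.9

Free-air correction = 0.3086 × 2456.0 = 757.92 mGal
Free-air anomaly = 978349.38 − 978992.75 + (757.92) = 114.55 mGal
Bouguer slab correction = 0.04193 × 3.17 × 2456.0 = 326.45 mGal
Simple Bouguer anomaly = 114.55 − (326.45) = -211.90 mGal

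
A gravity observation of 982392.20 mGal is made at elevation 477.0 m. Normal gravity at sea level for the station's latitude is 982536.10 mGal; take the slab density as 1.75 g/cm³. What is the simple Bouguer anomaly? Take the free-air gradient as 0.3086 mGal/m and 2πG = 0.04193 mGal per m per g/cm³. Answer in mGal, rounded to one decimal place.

Free-air correction = 0.3086 × 477.0 = 147.20 mGal
Free-air anomaly = 982392.20 − 982536.10 + (147.20) = 3.30 mGal
Bouguer slab correction = 0.04193 × 1.75 × 477.0 = 35.00 mGal
Simple Bouguer anomaly = 3.30 − (35.00) = -31.70 mGal

-31.7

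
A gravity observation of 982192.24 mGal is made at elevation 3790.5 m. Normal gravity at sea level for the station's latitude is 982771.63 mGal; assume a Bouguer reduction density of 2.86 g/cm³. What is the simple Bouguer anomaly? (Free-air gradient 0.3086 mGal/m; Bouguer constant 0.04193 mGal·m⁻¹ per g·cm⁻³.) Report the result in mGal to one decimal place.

Free-air correction = 0.3086 × 3790.5 = 1169.75 mGal
Free-air anomaly = 982192.24 − 982771.63 + (1169.75) = 590.36 mGal
Bouguer slab correction = 0.04193 × 2.86 × 3790.5 = 454.56 mGal
Simple Bouguer anomaly = 590.36 − (454.56) = 135.80 mGal

135.8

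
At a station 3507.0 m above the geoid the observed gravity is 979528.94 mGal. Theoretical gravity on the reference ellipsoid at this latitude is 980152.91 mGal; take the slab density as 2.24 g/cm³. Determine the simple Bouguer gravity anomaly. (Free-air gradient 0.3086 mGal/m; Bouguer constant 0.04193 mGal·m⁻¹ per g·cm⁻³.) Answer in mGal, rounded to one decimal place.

128.9

Free-air correction = 0.3086 × 3507.0 = 1082.26 mGal
Free-air anomaly = 979528.94 − 980152.91 + (1082.26) = 458.29 mGal
Bouguer slab correction = 0.04193 × 2.24 × 3507.0 = 329.39 mGal
Simple Bouguer anomaly = 458.29 − (329.39) = 128.90 mGal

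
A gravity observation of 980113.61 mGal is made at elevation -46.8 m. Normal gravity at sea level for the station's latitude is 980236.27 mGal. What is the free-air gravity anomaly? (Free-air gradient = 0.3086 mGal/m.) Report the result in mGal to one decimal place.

-137.1

Free-air correction = 0.3086 × -46.8 = -14.44 mGal
Free-air anomaly = 980113.61 − 980236.27 + (-14.44) = -137.10 mGal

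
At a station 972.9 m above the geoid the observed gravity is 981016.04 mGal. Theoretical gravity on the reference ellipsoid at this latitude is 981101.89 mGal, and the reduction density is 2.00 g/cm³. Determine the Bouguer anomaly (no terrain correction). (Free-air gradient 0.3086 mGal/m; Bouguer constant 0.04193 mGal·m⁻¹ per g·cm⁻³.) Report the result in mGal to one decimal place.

132.8

Free-air correction = 0.3086 × 972.9 = 300.24 mGal
Free-air anomaly = 981016.04 − 981101.89 + (300.24) = 214.39 mGal
Bouguer slab correction = 0.04193 × 2.00 × 972.9 = 81.59 mGal
Simple Bouguer anomaly = 214.39 − (81.59) = 132.80 mGal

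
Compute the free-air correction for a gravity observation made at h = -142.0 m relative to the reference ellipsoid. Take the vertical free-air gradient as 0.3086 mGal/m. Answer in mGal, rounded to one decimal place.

Free-air correction = 0.3086 × -142.0 = -43.8 mGal

-43.8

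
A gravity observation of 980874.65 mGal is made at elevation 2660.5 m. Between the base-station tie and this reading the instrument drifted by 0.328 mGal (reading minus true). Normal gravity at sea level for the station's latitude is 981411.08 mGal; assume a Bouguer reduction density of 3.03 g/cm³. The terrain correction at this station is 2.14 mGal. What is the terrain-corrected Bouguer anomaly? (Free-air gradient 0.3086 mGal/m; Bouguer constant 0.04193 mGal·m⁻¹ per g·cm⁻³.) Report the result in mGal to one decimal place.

Drift-corrected reading = 980874.65 − (0.328) = 980874.322 mGal
Free-air correction = 0.3086 × 2660.5 = 821.03 mGal
Free-air anomaly = 980874.322 − 981411.08 + (821.03) = 284.272 mGal
Bouguer slab correction = 0.04193 × 3.03 × 2660.5 = 338.01 mGal
Simple Bouguer anomaly = 284.272 − (338.01) = -53.738 mGal
Complete Bouguer anomaly = -53.738 + 2.14 = -51.598 mGal

-51.6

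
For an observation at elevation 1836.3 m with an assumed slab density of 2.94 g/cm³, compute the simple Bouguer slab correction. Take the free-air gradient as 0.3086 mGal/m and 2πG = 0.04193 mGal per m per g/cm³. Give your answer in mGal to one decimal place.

Bouguer slab correction = 0.04193 × 2.94 × 1836.3 = 226.4 mGal

226.4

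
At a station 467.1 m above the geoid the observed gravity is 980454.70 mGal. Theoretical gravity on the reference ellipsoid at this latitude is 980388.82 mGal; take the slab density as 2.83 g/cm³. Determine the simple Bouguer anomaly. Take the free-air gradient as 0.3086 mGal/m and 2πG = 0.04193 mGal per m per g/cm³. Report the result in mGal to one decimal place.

Free-air correction = 0.3086 × 467.1 = 144.15 mGal
Free-air anomaly = 980454.70 − 980388.82 + (144.15) = 210.03 mGal
Bouguer slab correction = 0.04193 × 2.83 × 467.1 = 55.43 mGal
Simple Bouguer anomaly = 210.03 − (55.43) = 154.60 mGal

154.6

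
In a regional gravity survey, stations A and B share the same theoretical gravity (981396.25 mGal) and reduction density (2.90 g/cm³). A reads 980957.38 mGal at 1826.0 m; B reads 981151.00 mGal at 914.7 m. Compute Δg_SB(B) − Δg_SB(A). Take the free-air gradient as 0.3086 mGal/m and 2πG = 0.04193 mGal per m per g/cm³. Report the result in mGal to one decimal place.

Δg_SB(A) = 980957.38 − 981396.25 + 0.3086×1826.0 − 0.04193×2.90×1826.0 = -97.40 mGal
Δg_SB(B) = 981151.00 − 981396.25 + 0.3086×914.7 − 0.04193×2.90×914.7 = -74.20 mGal
Difference = -74.20 − (-97.40) = 23.20 mGal

23.2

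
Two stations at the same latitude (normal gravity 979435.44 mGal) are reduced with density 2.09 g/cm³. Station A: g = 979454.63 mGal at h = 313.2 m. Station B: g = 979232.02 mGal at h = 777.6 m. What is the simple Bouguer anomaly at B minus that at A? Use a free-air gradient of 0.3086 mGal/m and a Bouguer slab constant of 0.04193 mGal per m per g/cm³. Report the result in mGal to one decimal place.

-120.0

Δg_SB(A) = 979454.63 − 979435.44 + 0.3086×313.2 − 0.04193×2.09×313.2 = 88.40 mGal
Δg_SB(B) = 979232.02 − 979435.44 + 0.3086×777.6 − 0.04193×2.09×777.6 = -31.60 mGal
Difference = -31.60 − (88.40) = -120.00 mGal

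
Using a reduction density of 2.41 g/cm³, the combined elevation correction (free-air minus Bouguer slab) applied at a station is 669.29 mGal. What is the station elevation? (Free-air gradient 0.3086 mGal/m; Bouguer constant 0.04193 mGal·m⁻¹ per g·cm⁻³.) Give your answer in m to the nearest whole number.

3225

Combined gradient = 0.3086 − 0.04193 × 2.41 = 0.2075487 mGal/m
h = 669.29 / 0.2075487 = 3224.74 m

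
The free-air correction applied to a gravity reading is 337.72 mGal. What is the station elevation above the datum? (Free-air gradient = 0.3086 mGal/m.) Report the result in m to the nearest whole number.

1094

h = 337.72 / 0.3086 = 1094.36 m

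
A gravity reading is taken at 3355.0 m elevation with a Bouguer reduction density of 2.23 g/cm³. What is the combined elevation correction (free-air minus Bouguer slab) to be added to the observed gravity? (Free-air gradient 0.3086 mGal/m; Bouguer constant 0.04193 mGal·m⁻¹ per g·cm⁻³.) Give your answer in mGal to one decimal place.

721.6

Combined gradient = 0.3086 − 0.04193 × 2.23 = 0.2150961 mGal/m
Combined elevation correction = 0.2150961 × 3355.0 = 721.6 mGal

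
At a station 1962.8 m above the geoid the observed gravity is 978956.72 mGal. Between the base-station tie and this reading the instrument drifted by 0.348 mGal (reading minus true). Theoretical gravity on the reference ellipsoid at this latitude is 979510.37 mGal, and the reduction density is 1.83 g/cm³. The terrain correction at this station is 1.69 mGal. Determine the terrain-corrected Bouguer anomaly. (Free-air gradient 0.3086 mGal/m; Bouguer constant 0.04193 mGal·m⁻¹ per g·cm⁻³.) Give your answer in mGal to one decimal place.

-97.2

Drift-corrected reading = 978956.72 − (0.348) = 978956.372 mGal
Free-air correction = 0.3086 × 1962.8 = 605.72 mGal
Free-air anomaly = 978956.372 − 979510.37 + (605.72) = 51.722 mGal
Bouguer slab correction = 0.04193 × 1.83 × 1962.8 = 150.61 mGal
Simple Bouguer anomaly = 51.722 − (150.61) = -98.888 mGal
Complete Bouguer anomaly = -98.888 + 1.69 = -97.198 mGal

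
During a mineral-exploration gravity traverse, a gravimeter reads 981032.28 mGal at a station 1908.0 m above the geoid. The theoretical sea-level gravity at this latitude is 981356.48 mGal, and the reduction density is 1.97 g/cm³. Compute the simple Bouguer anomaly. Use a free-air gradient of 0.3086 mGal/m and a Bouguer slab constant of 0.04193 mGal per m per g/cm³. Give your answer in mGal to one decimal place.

107.0

Free-air correction = 0.3086 × 1908.0 = 588.81 mGal
Free-air anomaly = 981032.28 − 981356.48 + (588.81) = 264.61 mGal
Bouguer slab correction = 0.04193 × 1.97 × 1908.0 = 157.60 mGal
Simple Bouguer anomaly = 264.61 − (157.60) = 107.01 mGal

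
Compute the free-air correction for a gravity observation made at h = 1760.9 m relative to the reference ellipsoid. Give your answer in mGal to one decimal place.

Free-air correction = 0.3086 × 1760.9 = 543.4 mGal

543.4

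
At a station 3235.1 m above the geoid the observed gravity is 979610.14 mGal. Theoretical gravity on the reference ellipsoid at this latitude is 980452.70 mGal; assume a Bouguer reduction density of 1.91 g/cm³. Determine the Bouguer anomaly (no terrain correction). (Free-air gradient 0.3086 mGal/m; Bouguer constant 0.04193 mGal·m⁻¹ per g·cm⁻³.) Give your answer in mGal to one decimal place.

-103.3

Free-air correction = 0.3086 × 3235.1 = 998.35 mGal
Free-air anomaly = 979610.14 − 980452.70 + (998.35) = 155.79 mGal
Bouguer slab correction = 0.04193 × 1.91 × 3235.1 = 259.09 mGal
Simple Bouguer anomaly = 155.79 − (259.09) = -103.30 mGal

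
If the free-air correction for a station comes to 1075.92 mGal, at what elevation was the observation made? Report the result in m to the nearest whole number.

h = 1075.92 / 0.3086 = 3486.45 m

3486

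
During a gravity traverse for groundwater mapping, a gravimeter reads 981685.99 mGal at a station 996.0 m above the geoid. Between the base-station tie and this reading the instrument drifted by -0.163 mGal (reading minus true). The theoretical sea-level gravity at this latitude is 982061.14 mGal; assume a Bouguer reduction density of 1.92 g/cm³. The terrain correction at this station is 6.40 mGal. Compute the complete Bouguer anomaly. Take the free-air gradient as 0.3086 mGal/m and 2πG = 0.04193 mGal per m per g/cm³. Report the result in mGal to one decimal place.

Drift-corrected reading = 981685.99 − (-0.163) = 981686.153 mGal
Free-air correction = 0.3086 × 996.0 = 307.37 mGal
Free-air anomaly = 981686.153 − 982061.14 + (307.37) = -67.617 mGal
Bouguer slab correction = 0.04193 × 1.92 × 996.0 = 80.18 mGal
Simple Bouguer anomaly = -67.617 − (80.18) = -147.797 mGal
Complete Bouguer anomaly = -147.797 + 6.40 = -141.397 mGal

-141.4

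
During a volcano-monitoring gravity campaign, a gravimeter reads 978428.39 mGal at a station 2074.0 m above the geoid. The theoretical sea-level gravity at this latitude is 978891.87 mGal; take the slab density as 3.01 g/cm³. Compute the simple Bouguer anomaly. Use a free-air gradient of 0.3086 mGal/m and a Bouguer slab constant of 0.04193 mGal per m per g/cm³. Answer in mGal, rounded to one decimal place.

-85.2

Free-air correction = 0.3086 × 2074.0 = 640.04 mGal
Free-air anomaly = 978428.39 − 978891.87 + (640.04) = 176.56 mGal
Bouguer slab correction = 0.04193 × 3.01 × 2074.0 = 261.76 mGal
Simple Bouguer anomaly = 176.56 − (261.76) = -85.20 mGal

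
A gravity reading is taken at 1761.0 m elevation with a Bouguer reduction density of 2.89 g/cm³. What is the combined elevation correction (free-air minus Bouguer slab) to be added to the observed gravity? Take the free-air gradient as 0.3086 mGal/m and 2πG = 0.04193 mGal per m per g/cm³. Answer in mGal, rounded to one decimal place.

330.1

Combined gradient = 0.3086 − 0.04193 × 2.89 = 0.1874223 mGal/m
Combined elevation correction = 0.1874223 × 1761.0 = 330.1 mGal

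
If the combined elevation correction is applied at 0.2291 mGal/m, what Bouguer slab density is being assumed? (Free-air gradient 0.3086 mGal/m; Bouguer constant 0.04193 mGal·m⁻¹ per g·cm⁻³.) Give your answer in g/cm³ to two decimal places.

0.2291 = 0.3086 − 0.04193 × ρ
ρ = (0.3086 − 0.2291) / 0.04193 = 1.90 g/cm³

1.90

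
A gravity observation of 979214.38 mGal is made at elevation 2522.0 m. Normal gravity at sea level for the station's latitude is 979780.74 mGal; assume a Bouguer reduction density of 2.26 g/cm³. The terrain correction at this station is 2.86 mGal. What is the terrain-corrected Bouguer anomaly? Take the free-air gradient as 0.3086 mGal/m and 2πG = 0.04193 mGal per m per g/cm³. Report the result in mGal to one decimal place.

Free-air correction = 0.3086 × 2522.0 = 778.29 mGal
Free-air anomaly = 979214.38 − 979780.74 + (778.29) = 211.93 mGal
Bouguer slab correction = 0.04193 × 2.26 × 2522.0 = 238.99 mGal
Simple Bouguer anomaly = 211.93 − (238.99) = -27.06 mGal
Complete Bouguer anomaly = -27.06 + 2.86 = -24.20 mGal

-24.2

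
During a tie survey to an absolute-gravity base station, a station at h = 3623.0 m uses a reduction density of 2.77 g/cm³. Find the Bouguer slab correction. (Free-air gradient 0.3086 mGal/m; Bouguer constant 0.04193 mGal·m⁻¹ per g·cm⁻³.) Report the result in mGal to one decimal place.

420.8

Bouguer slab correction = 0.04193 × 2.77 × 3623.0 = 420.8 mGal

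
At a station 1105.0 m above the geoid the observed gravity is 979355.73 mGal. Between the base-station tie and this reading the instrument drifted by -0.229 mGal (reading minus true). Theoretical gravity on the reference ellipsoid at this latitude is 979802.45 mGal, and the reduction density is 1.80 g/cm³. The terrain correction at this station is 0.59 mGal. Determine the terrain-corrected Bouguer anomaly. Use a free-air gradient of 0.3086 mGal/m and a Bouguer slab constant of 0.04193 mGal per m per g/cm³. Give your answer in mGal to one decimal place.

Drift-corrected reading = 979355.73 − (-0.229) = 979355.959 mGal
Free-air correction = 0.3086 × 1105.0 = 341.00 mGal
Free-air anomaly = 979355.959 − 979802.45 + (341.00) = -105.491 mGal
Bouguer slab correction = 0.04193 × 1.80 × 1105.0 = 83.40 mGal
Simple Bouguer anomaly = -105.491 − (83.40) = -188.891 mGal
Complete Bouguer anomaly = -188.891 + 0.59 = -188.301 mGal

-188.3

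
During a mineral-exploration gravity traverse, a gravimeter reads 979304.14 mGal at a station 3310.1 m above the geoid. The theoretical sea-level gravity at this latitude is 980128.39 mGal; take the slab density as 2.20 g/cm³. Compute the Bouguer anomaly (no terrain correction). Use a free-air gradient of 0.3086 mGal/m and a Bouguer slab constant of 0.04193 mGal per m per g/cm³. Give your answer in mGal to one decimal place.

Free-air correction = 0.3086 × 3310.1 = 1021.50 mGal
Free-air anomaly = 979304.14 − 980128.39 + (1021.50) = 197.25 mGal
Bouguer slab correction = 0.04193 × 2.20 × 3310.1 = 305.34 mGal
Simple Bouguer anomaly = 197.25 − (305.34) = -108.09 mGal

-108.1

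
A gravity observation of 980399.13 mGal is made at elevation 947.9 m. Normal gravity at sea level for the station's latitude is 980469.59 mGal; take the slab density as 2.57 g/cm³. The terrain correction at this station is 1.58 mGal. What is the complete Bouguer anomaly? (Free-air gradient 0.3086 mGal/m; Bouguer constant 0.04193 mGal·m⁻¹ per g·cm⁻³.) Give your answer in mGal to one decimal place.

121.5

Free-air correction = 0.3086 × 947.9 = 292.52 mGal
Free-air anomaly = 980399.13 − 980469.59 + (292.52) = 222.06 mGal
Bouguer slab correction = 0.04193 × 2.57 × 947.9 = 102.15 mGal
Simple Bouguer anomaly = 222.06 − (102.15) = 119.91 mGal
Complete Bouguer anomaly = 119.91 + 1.58 = 121.49 mGal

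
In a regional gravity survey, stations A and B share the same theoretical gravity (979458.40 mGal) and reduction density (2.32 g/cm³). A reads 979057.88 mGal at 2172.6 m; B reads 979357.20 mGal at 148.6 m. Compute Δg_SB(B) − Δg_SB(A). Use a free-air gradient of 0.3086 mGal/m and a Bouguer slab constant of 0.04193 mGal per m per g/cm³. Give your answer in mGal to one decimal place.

-128.4

Δg_SB(A) = 979057.88 − 979458.40 + 0.3086×2172.6 − 0.04193×2.32×2172.6 = 58.60 mGal
Δg_SB(B) = 979357.20 − 979458.40 + 0.3086×148.6 − 0.04193×2.32×148.6 = -69.80 mGal
Difference = -69.80 − (58.60) = -128.40 mGal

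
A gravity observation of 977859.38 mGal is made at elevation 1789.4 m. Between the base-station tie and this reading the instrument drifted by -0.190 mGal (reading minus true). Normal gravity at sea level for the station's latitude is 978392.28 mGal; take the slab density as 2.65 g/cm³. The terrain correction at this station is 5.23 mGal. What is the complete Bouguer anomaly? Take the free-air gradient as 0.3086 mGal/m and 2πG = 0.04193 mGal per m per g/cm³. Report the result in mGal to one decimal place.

-174.1

Drift-corrected reading = 977859.38 − (-0.190) = 977859.570 mGal
Free-air correction = 0.3086 × 1789.4 = 552.21 mGal
Free-air anomaly = 977859.570 − 978392.28 + (552.21) = 19.500 mGal
Bouguer slab correction = 0.04193 × 2.65 × 1789.4 = 198.83 mGal
Simple Bouguer anomaly = 19.500 − (198.83) = -179.330 mGal
Complete Bouguer anomaly = -179.330 + 5.23 = -174.100 mGal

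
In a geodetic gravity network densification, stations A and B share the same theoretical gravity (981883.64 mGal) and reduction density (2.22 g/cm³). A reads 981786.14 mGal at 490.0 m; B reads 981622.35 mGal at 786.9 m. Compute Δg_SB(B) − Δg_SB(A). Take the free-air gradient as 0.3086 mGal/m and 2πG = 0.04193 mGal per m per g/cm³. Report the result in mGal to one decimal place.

-99.8

Δg_SB(A) = 981786.14 − 981883.64 + 0.3086×490.0 − 0.04193×2.22×490.0 = 8.10 mGal
Δg_SB(B) = 981622.35 − 981883.64 + 0.3086×786.9 − 0.04193×2.22×786.9 = -91.70 mGal
Difference = -91.70 − (8.10) = -99.80 mGal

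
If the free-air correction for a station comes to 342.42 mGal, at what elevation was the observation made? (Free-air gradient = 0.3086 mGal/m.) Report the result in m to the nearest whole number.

h = 342.42 / 0.3086 = 1109.59 m

1110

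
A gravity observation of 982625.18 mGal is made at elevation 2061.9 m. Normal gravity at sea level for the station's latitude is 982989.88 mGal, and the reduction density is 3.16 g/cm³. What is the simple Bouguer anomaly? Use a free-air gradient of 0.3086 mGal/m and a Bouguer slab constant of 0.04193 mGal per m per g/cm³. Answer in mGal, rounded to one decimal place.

-1.6

Free-air correction = 0.3086 × 2061.9 = 636.30 mGal
Free-air anomaly = 982625.18 − 982989.88 + (636.30) = 271.60 mGal
Bouguer slab correction = 0.04193 × 3.16 × 2061.9 = 273.20 mGal
Simple Bouguer anomaly = 271.60 − (273.20) = -1.60 mGal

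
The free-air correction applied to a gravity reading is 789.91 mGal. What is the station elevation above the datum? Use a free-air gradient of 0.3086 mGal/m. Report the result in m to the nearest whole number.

h = 789.91 / 0.3086 = 2559.66 m

2560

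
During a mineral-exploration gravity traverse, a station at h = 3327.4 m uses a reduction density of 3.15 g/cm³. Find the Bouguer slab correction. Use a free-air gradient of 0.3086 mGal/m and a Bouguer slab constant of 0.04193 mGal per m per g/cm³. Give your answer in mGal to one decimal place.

Bouguer slab correction = 0.04193 × 3.15 × 3327.4 = 439.5 mGal

439.5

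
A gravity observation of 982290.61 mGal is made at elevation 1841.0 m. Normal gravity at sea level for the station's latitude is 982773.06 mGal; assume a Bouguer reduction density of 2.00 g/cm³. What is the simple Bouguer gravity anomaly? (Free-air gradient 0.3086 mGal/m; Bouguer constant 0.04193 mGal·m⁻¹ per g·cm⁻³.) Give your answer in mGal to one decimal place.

-68.7

Free-air correction = 0.3086 × 1841.0 = 568.13 mGal
Free-air anomaly = 982290.61 − 982773.06 + (568.13) = 85.68 mGal
Bouguer slab correction = 0.04193 × 2.00 × 1841.0 = 154.39 mGal
Simple Bouguer anomaly = 85.68 − (154.39) = -68.71 mGal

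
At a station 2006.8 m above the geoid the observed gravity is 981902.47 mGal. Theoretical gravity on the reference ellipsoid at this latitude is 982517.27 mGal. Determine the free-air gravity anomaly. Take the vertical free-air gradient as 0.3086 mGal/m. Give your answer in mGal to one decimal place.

Free-air correction = 0.3086 × 2006.8 = 619.30 mGal
Free-air anomaly = 981902.47 − 982517.27 + (619.30) = 4.50 mGal

4.5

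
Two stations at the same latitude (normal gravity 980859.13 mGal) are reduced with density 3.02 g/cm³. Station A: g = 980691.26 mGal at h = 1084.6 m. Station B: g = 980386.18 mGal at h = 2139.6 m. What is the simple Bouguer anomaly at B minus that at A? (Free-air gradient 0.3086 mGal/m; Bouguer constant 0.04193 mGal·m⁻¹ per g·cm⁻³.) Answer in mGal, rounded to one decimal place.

-113.1

Δg_SB(A) = 980691.26 − 980859.13 + 0.3086×1084.6 − 0.04193×3.02×1084.6 = 29.50 mGal
Δg_SB(B) = 980386.18 − 980859.13 + 0.3086×2139.6 − 0.04193×3.02×2139.6 = -83.60 mGal
Difference = -83.60 − (29.50) = -113.10 mGal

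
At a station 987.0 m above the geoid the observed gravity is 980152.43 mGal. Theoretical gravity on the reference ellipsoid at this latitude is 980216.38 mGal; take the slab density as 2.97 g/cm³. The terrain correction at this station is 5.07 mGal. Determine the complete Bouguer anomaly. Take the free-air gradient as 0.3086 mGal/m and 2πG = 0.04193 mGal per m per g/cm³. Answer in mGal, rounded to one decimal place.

Free-air correction = 0.3086 × 987.0 = 304.59 mGal
Free-air anomaly = 980152.43 − 980216.38 + (304.59) = 240.64 mGal
Bouguer slab correction = 0.04193 × 2.97 × 987.0 = 122.91 mGal
Simple Bouguer anomaly = 240.64 − (122.91) = 117.73 mGal
Complete Bouguer anomaly = 117.73 + 5.07 = 122.80 mGal

122.8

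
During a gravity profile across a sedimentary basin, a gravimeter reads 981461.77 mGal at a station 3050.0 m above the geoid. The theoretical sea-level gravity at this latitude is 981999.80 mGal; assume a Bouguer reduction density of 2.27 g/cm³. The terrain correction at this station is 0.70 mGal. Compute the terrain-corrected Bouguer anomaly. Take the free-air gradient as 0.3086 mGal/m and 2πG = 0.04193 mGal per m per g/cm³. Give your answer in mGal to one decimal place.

Free-air correction = 0.3086 × 3050.0 = 941.23 mGal
Free-air anomaly = 981461.77 − 981999.80 + (941.23) = 403.20 mGal
Bouguer slab correction = 0.04193 × 2.27 × 3050.0 = 290.30 mGal
Simple Bouguer anomaly = 403.20 − (290.30) = 112.90 mGal
Complete Bouguer anomaly = 112.90 + 0.70 = 113.60 mGal

113.6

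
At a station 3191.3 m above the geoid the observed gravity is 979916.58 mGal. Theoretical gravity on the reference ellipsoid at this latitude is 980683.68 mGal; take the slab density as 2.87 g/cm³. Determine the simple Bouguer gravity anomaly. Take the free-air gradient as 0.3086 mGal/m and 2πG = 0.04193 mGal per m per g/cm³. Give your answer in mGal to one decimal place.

-166.3

Free-air correction = 0.3086 × 3191.3 = 984.84 mGal
Free-air anomaly = 979916.58 − 980683.68 + (984.84) = 217.74 mGal
Bouguer slab correction = 0.04193 × 2.87 × 3191.3 = 384.04 mGal
Simple Bouguer anomaly = 217.74 − (384.04) = -166.30 mGal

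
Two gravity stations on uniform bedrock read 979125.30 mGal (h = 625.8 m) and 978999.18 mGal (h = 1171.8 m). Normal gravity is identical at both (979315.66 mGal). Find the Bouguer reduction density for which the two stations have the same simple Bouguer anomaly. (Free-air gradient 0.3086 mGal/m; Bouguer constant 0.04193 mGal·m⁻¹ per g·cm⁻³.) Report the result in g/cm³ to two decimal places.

Δg_obs = 978999.18 − 979125.30 = -126.12 mGal over Δh = 1171.8 − 625.8 = 546.0 m
Equal Bouguer anomalies ⇒ Δg_obs + (0.3086 − 0.04193ρ)·Δh = 0
0.3086 − 0.04193ρ = −Δg_obs/Δh = 0.23099
ρ = (0.3086 − 0.23099) / 0.04193 = 1.85 g/cm³

1.85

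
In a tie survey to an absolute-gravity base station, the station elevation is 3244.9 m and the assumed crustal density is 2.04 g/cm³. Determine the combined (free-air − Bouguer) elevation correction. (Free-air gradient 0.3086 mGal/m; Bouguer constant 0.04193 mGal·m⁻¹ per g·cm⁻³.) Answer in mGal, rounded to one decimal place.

Combined gradient = 0.3086 − 0.04193 × 2.04 = 0.2230628 mGal/m
Combined elevation correction = 0.2230628 × 3244.9 = 723.8 mGal

723.8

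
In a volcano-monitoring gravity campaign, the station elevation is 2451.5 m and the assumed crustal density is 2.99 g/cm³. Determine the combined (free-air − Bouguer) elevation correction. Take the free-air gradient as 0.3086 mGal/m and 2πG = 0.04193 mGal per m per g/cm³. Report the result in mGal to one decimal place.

Combined gradient = 0.3086 − 0.04193 × 2.99 = 0.1832293 mGal/m
Combined elevation correction = 0.1832293 × 2451.5 = 449.2 mGal

449.2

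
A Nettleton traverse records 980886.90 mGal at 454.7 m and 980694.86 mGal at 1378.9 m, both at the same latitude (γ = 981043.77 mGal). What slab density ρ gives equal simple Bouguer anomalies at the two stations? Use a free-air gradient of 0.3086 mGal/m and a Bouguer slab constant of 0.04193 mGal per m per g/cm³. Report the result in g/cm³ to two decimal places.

Δg_obs = 980694.86 − 980886.90 = -192.04 mGal over Δh = 1378.9 − 454.7 = 924.2 m
Equal Bouguer anomalies ⇒ Δg_obs + (0.3086 − 0.04193ρ)·Δh = 0
0.3086 − 0.04193ρ = −Δg_obs/Δh = 0.20779
ρ = (0.3086 − 0.20779) / 0.04193 = 2.40 g/cm³

2.40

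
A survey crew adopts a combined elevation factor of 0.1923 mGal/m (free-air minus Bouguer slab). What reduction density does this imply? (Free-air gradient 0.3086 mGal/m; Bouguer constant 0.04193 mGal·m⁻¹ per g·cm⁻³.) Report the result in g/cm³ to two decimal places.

0.1923 = 0.3086 − 0.04193 × ρ
ρ = (0.3086 − 0.1923) / 0.04193 = 2.77 g/cm³

2.77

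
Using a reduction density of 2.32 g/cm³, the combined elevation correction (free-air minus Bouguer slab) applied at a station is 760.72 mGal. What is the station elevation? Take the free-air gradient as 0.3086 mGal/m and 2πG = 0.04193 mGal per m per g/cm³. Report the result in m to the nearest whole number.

Combined gradient = 0.3086 − 0.04193 × 2.32 = 0.2113224 mGal/m
h = 760.72 / 0.2113224 = 3599.81 m

3600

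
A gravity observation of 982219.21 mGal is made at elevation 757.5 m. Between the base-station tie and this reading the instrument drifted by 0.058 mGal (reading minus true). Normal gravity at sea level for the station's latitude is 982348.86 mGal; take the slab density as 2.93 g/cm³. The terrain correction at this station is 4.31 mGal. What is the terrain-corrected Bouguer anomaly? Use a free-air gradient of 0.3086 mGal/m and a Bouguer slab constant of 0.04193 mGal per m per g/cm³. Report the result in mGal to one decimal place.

15.3

Drift-corrected reading = 982219.21 − (0.058) = 982219.152 mGal
Free-air correction = 0.3086 × 757.5 = 233.76 mGal
Free-air anomaly = 982219.152 − 982348.86 + (233.76) = 104.052 mGal
Bouguer slab correction = 0.04193 × 2.93 × 757.5 = 93.06 mGal
Simple Bouguer anomaly = 104.052 − (93.06) = 10.992 mGal
Complete Bouguer anomaly = 10.992 + 4.31 = 15.302 mGal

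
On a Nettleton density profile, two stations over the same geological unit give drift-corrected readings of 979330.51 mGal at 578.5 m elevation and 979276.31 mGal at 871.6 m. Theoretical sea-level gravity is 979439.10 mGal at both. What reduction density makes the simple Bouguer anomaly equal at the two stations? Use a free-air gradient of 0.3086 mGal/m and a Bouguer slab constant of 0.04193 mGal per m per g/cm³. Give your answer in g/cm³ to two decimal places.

2.95

Δg_obs = 979276.31 − 979330.51 = -54.20 mGal over Δh = 871.6 − 578.5 = 293.1 m
Equal Bouguer anomalies ⇒ Δg_obs + (0.3086 − 0.04193ρ)·Δh = 0
0.3086 − 0.04193ρ = −Δg_obs/Δh = 0.18492
ρ = (0.3086 − 0.18492) / 0.04193 = 2.95 g/cm³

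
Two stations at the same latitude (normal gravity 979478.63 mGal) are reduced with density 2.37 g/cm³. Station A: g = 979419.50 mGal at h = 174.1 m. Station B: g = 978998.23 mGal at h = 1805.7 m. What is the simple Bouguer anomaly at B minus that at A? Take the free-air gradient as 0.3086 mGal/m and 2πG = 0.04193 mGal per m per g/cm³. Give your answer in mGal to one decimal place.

Δg_SB(A) = 979419.50 − 979478.63 + 0.3086×174.1 − 0.04193×2.37×174.1 = -22.70 mGal
Δg_SB(B) = 978998.23 − 979478.63 + 0.3086×1805.7 − 0.04193×2.37×1805.7 = -102.60 mGal
Difference = -102.60 − (-22.70) = -79.90 mGal

-79.9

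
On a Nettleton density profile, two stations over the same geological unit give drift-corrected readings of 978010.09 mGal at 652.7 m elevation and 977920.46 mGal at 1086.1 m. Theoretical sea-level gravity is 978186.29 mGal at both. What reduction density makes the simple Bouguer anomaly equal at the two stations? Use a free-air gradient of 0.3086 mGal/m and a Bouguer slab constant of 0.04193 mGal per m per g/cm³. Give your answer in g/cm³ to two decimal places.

2.43

Δg_obs = 977920.46 − 978010.09 = -89.63 mGal over Δh = 1086.1 − 652.7 = 433.4 m
Equal Bouguer anomalies ⇒ Δg_obs + (0.3086 − 0.04193ρ)·Δh = 0
0.3086 − 0.04193ρ = −Δg_obs/Δh = 0.20681
ρ = (0.3086 − 0.20681) / 0.04193 = 2.43 g/cm³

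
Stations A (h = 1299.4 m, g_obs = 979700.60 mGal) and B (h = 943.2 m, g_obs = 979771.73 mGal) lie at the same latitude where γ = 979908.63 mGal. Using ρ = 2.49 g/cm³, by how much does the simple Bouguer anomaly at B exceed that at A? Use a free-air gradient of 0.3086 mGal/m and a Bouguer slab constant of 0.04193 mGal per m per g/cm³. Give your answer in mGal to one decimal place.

Δg_SB(A) = 979700.60 − 979908.63 + 0.3086×1299.4 − 0.04193×2.49×1299.4 = 57.30 mGal
Δg_SB(B) = 979771.73 − 979908.63 + 0.3086×943.2 − 0.04193×2.49×943.2 = 55.70 mGal
Difference = 55.70 − (57.30) = -1.60 mGal

-1.6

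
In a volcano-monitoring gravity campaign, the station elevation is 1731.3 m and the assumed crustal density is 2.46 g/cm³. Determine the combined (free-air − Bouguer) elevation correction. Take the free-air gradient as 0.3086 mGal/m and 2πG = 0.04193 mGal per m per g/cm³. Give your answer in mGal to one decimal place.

Combined gradient = 0.3086 − 0.04193 × 2.46 = 0.2054522 mGal/m
Combined elevation correction = 0.2054522 × 1731.3 = 355.7 mGal

355.7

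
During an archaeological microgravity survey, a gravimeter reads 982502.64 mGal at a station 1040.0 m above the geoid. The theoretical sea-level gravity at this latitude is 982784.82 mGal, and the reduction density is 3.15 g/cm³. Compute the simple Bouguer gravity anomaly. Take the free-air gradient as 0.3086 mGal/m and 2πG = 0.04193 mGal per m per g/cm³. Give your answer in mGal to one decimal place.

-98.6

Free-air correction = 0.3086 × 1040.0 = 320.94 mGal
Free-air anomaly = 982502.64 − 982784.82 + (320.94) = 38.76 mGal
Bouguer slab correction = 0.04193 × 3.15 × 1040.0 = 137.36 mGal
Simple Bouguer anomaly = 38.76 − (137.36) = -98.60 mGal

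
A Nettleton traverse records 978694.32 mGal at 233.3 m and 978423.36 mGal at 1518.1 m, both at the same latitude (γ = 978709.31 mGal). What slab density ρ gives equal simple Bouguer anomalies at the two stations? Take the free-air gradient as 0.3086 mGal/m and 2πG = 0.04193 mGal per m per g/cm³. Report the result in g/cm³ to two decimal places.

Δg_obs = 978423.36 − 978694.32 = -270.96 mGal over Δh = 1518.1 − 233.3 = 1284.8 m
Equal Bouguer anomalies ⇒ Δg_obs + (0.3086 − 0.04193ρ)·Δh = 0
0.3086 − 0.04193ρ = −Δg_obs/Δh = 0.21090
ρ = (0.3086 − 0.21090) / 0.04193 = 2.33 g/cm³

2.33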